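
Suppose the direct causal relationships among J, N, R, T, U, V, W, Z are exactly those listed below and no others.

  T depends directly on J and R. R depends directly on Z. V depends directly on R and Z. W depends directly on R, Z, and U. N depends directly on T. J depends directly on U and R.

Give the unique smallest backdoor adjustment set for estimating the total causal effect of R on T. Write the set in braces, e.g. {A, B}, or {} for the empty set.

{}

Variables eligible for adjustment (non-descendants of R, excluding R and T): {U, Z}.
Backdoor paths from R to T:
  P1: R <- Z -> W <- U -> J -> T
Each backdoor path contains an unconditioned collider, so every path is already blocked with the empty conditioning set:
  P1: blocked at collider W (neither it nor any descendant is in the conditioning set).
The empty set is therefore the unique smallest valid set.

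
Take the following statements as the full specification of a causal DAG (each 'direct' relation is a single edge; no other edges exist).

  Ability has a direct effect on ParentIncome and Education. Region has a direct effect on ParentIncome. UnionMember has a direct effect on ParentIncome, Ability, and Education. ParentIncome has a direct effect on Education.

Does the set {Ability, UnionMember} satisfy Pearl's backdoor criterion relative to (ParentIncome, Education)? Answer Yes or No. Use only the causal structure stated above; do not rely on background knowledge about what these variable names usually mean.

Yes

Backdoor paths from ParentIncome to Education (paths whose first edge points into ParentIncome):
  P1: ParentIncome <- UnionMember -> Ability -> Education
  P2: ParentIncome <- UnionMember -> Education
  P3: ParentIncome <- Ability <- UnionMember -> Education
  P4: ParentIncome <- Ability -> Education
Condition 1 (no descendant of ParentIncome in the set): holds — descendants of ParentIncome are {Education}; none are in {Ability, UnionMember}.
Condition 2 (every backdoor path blocked by {Ability, UnionMember}):
  P1: blocked at fork node UnionMember ∈ conditioning set.
  P2: blocked at fork node UnionMember ∈ conditioning set.
  P3: blocked at chain node Ability ∈ conditioning set.
  P4: blocked at fork node Ability ∈ conditioning set.
{Ability, UnionMember} satisfies the backdoor criterion.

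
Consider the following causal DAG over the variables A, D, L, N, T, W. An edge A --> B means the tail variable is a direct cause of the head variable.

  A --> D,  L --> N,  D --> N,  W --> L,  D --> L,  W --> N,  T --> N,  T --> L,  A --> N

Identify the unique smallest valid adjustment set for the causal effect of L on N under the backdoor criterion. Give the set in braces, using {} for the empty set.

Variables eligible for adjustment (non-descendants of L, excluding L and N): {A, D, T, W}.
Backdoor paths from L to N:
  P1: L <- T -> N
  P2: L <- W -> N
  P3: L <- D <- A -> N
  P4: L <- D -> N
The empty set is not sufficient: P1 (L <- T -> N) has no collider blocking it and no conditioned non-collider, so it is open.
Try {D, T, W}:
  P1: blocked at fork node T ∈ conditioning set.
  P2: blocked at fork node W ∈ conditioning set.
  P3: blocked at chain node D ∈ conditioning set.
  P4: blocked at fork node D ∈ conditioning set.
{D, T, W} contains no descendant of L and blocks every backdoor path.
Every element of {D, T, W} is needed (dropping D leaves P3 open; dropping T leaves P1 open; dropping W leaves P2 open), so no proper subset is valid.
Among all size-3 subsets of the eligible variables, only {D, T, W} blocks every backdoor path, so it is the unique smallest valid adjustment set.

{D, T, W}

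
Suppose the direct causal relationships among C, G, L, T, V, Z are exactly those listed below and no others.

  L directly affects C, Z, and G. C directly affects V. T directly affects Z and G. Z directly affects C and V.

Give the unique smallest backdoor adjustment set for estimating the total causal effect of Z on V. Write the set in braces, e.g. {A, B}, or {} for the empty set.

{L}

Variables eligible for adjustment (non-descendants of Z, excluding Z and V): {G, L, T}.
Backdoor paths from Z to V:
  P1: Z <- L -> C -> V
  P2: Z <- T -> G <- L -> C -> V
The empty set is not sufficient: P1 (Z <- L -> C -> V) has no collider blocking it and no conditioned non-collider, so it is open.
Try {L}:
  P1: blocked at fork node L ∈ conditioning set.
  P2: blocked at collider G (neither it nor any descendant is in the conditioning set).
{L} contains no descendant of Z and blocks every backdoor path.
No other singleton works — e.g. {T} leaves P1 open — so {L} is the unique smallest valid adjustment set.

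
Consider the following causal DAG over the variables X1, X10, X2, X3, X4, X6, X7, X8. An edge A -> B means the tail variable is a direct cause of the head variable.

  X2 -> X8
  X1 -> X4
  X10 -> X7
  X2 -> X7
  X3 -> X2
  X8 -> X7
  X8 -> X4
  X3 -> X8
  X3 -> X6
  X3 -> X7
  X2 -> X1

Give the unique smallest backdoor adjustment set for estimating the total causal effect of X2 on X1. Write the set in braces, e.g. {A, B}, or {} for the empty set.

Variables eligible for adjustment (non-descendants of X2, excluding X2 and X1): {X10, X3, X6}.
Backdoor paths from X2 to X1:
  P1: X2 <- X3 -> X8 -> X4 <- X1
  P2: X2 <- X3 -> X7 <- X8 -> X4 <- X1
Each backdoor path contains an unconditioned collider, so every path is already blocked with the empty conditioning set:
  P1: blocked at collider X4 (neither it nor any descendant is in the conditioning set).
  P2: blocked at collider X7 (neither it nor any descendant is in the conditioning set).
The empty set is therefore the unique smallest valid set.

{}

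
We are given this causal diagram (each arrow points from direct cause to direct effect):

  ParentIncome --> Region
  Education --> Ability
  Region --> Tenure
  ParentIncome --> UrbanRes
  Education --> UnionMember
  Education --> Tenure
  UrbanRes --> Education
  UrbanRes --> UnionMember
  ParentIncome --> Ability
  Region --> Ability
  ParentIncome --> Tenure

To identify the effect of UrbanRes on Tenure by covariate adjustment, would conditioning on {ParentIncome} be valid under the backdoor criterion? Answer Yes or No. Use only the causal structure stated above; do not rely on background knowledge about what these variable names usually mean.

Yes

Backdoor paths from UrbanRes to Tenure (paths whose first edge points into UrbanRes):
  P1: UrbanRes <- ParentIncome -> Region -> Ability <- Education -> Tenure
  P2: UrbanRes <- ParentIncome -> Region -> Tenure
  P3: UrbanRes <- ParentIncome -> Ability <- Region -> Tenure
  P4: UrbanRes <- ParentIncome -> Ability <- Education -> Tenure
  P5: UrbanRes <- ParentIncome -> Tenure
Condition 1 (no descendant of UrbanRes in the set): holds — descendants of UrbanRes are {Ability, Education, Tenure, UnionMember}; none are in {ParentIncome}.
Condition 2 (every backdoor path blocked by {ParentIncome}):
  P1: blocked at fork node ParentIncome ∈ conditioning set.
  P2: blocked at fork node ParentIncome ∈ conditioning set.
  P3: blocked at fork node ParentIncome ∈ conditioning set.
  P4: blocked at fork node ParentIncome ∈ conditioning set.
  P5: blocked at fork node ParentIncome ∈ conditioning set.
{ParentIncome} satisfies the backdoor criterion.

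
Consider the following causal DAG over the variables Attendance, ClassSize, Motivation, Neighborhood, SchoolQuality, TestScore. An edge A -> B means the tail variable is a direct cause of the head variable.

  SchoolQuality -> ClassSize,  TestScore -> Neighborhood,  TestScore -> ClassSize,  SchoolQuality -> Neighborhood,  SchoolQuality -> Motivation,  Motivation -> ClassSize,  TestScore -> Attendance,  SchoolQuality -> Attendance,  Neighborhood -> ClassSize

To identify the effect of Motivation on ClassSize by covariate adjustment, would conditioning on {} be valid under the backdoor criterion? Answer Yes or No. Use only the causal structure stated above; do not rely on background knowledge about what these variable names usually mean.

Backdoor paths from Motivation to ClassSize (paths whose first edge points into Motivation):
  P1: Motivation <- SchoolQuality -> Neighborhood <- TestScore -> ClassSize
  P2: Motivation <- SchoolQuality -> Neighborhood -> ClassSize
  P3: Motivation <- SchoolQuality -> ClassSize
  P4: Motivation <- SchoolQuality -> Attendance <- TestScore -> Neighborhood -> ClassSize
  P5: Motivation <- SchoolQuality -> Attendance <- TestScore -> ClassSize
Condition 1 (no descendant of Motivation in the set): holds — descendants of Motivation are {ClassSize}; none are in {}.
Condition 2 (every backdoor path blocked by {}):
  P1: blocked at collider Neighborhood (neither it nor any descendant is in the conditioning set).
  P2: open — no interior node is in the conditioning set.
  P3: open — no interior node is in the conditioning set.
  P4: blocked at collider Attendance (neither it nor any descendant is in the conditioning set).
  P5: blocked at collider Attendance (neither it nor any descendant is in the conditioning set).
{} does not satisfy the backdoor criterion.

No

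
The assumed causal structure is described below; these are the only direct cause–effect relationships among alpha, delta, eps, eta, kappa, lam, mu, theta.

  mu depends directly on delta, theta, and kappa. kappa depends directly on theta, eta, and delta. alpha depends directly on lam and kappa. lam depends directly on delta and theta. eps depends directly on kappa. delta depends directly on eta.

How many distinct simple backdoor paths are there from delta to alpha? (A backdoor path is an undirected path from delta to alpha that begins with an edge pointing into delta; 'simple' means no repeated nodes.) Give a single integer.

A backdoor path from delta to alpha is any simple undirected path whose first edge points into delta (i.e. leaves delta via a parent).
Parents of delta: {eta}.
Enumerating:
  P1: delta <- eta -> kappa <- theta -> lam -> alpha
  P2: delta <- eta -> kappa -> mu <- theta -> lam -> alpha
  P3: delta <- eta -> kappa -> alpha
That exhausts the simple backdoor paths. Count: 3.

3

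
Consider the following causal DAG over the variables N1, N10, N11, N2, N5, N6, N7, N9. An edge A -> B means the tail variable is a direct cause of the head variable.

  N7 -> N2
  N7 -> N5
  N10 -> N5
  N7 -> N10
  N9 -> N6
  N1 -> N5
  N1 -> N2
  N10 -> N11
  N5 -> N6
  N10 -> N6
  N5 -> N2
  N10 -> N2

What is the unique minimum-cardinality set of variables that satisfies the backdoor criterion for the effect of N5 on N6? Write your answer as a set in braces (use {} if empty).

{N10}

Variables eligible for adjustment (non-descendants of N5, excluding N5 and N6): {N1, N10, N11, N7, N9}.
Backdoor paths from N5 to N6:
  P1: N5 <- N1 -> N2 <- N7 -> N10 -> N6
  P2: N5 <- N1 -> N2 <- N10 -> N6
  P3: N5 <- N7 -> N10 -> N6
  P4: N5 <- N7 -> N2 <- N10 -> N6
  P5: N5 <- N10 -> N6
The empty set is not sufficient: P3 (N5 <- N7 -> N10 -> N6) has no collider blocking it and no conditioned non-collider, so it is open.
Try {N10}:
  P1: blocked at collider N2 (neither it nor any descendant is in the conditioning set).
  P2: blocked at collider N2 (neither it nor any descendant is in the conditioning set).
  P3: blocked at chain node N10 ∈ conditioning set.
  P4: blocked at collider N2 (neither it nor any descendant is in the conditioning set).
  P5: blocked at fork node N10 ∈ conditioning set.
{N10} contains no descendant of N5 and blocks every backdoor path.
No other singleton works — e.g. {N1} leaves P3 open — so {N10} is the unique smallest valid adjustment set.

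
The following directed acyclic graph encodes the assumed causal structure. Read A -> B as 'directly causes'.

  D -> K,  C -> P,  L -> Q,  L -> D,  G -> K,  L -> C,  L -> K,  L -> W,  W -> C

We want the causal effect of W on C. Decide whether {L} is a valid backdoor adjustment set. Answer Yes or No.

Backdoor paths from W to C (paths whose first edge points into W):
  P1: W <- L -> C
Condition 1 (no descendant of W in the set): holds — descendants of W are {C, P}; none are in {L}.
Condition 2 (every backdoor path blocked by {L}):
  P1: blocked at fork node L ∈ conditioning set.
{L} satisfies the backdoor criterion.

Yes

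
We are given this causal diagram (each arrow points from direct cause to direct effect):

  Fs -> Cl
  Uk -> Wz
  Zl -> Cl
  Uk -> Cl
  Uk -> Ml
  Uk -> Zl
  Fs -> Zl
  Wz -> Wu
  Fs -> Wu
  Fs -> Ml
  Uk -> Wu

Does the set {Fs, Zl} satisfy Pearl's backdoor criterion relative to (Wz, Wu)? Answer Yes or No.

No

Backdoor paths from Wz to Wu (paths whose first edge points into Wz):
  P1: Wz <- Uk -> Zl <- Fs -> Wu
  P2: Wz <- Uk -> Zl -> Cl <- Fs -> Wu
  P3: Wz <- Uk -> Wu
  P4: Wz <- Uk -> Ml <- Fs -> Wu
  P5: Wz <- Uk -> Cl <- Fs -> Wu
  P6: Wz <- Uk -> Cl <- Zl <- Fs -> Wu
Condition 1 (no descendant of Wz in the set): holds — descendants of Wz are {Wu}; none are in {Fs, Zl}.
Condition 2 (every backdoor path blocked by {Fs, Zl}):
  P1: blocked at fork node Fs ∈ conditioning set.
  P2: blocked at chain node Zl ∈ conditioning set.
  P3: open — no interior node is in the conditioning set.
  P4: blocked at collider Ml (neither it nor any descendant is in the conditioning set).
  P5: blocked at collider Cl (neither it nor any descendant is in the conditioning set).
  P6: blocked at collider Cl (neither it nor any descendant is in the conditioning set).
{Fs, Zl} does not satisfy the backdoor criterion.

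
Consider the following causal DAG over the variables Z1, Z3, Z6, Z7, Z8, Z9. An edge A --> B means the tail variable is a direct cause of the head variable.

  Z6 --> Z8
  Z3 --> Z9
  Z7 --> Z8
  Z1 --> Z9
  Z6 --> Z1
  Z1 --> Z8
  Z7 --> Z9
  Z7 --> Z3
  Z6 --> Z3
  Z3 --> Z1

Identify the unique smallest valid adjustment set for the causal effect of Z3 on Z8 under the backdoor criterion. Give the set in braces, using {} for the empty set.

{Z6, Z7}

Variables eligible for adjustment (non-descendants of Z3, excluding Z3 and Z8): {Z6, Z7}.
Backdoor paths from Z3 to Z8:
  P1: Z3 <- Z7 -> Z9 <- Z1 <- Z6 -> Z8
  P2: Z3 <- Z7 -> Z9 <- Z1 -> Z8
  P3: Z3 <- Z7 -> Z8
  P4: Z3 <- Z6 -> Z1 -> Z9 <- Z7 -> Z8
  P5: Z3 <- Z6 -> Z1 -> Z8
  P6: Z3 <- Z6 -> Z8
The empty set is not sufficient: P3 (Z3 <- Z7 -> Z8) has no collider blocking it and no conditioned non-collider, so it is open.
Try {Z6, Z7}:
  P1: blocked at fork node Z7 ∈ conditioning set.
  P2: blocked at fork node Z7 ∈ conditioning set.
  P3: blocked at fork node Z7 ∈ conditioning set.
  P4: blocked at fork node Z6 ∈ conditioning set.
  P5: blocked at fork node Z6 ∈ conditioning set.
  P6: blocked at fork node Z6 ∈ conditioning set.
{Z6, Z7} contains no descendant of Z3 and blocks every backdoor path.
Every element of {Z6, Z7} is needed (dropping Z6 leaves P5 open; dropping Z7 leaves P3 open), so no proper subset is valid.
Among all size-2 subsets of the eligible variables, only {Z6, Z7} blocks every backdoor path, so it is the unique smallest valid adjustment set.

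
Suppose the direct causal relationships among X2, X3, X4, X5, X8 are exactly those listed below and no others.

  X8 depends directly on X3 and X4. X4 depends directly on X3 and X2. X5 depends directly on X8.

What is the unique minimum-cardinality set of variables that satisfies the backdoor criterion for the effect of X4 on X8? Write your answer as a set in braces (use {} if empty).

{X3}

Variables eligible for adjustment (non-descendants of X4, excluding X4 and X8): {X2, X3}.
Backdoor paths from X4 to X8:
  P1: X4 <- X3 -> X8
The empty set is not sufficient: P1 (X4 <- X3 -> X8) has no collider blocking it and no conditioned non-collider, so it is open.
Try {X3}:
  P1: blocked at fork node X3 ∈ conditioning set.
{X3} contains no descendant of X4 and blocks every backdoor path.
No other singleton works — e.g. {X2} leaves P1 open — so {X3} is the unique smallest valid adjustment set.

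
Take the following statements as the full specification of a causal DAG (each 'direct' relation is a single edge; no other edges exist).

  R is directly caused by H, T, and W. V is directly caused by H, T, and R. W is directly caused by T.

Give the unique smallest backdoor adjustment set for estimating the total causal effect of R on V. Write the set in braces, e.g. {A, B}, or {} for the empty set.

{H, T}

Variables eligible for adjustment (non-descendants of R, excluding R and V): {H, T, W}.
Backdoor paths from R to V:
  P1: R <- T -> V
  P2: R <- H -> V
  P3: R <- W <- T -> V
The empty set is not sufficient: P1 (R <- T -> V) has no collider blocking it and no conditioned non-collider, so it is open.
Try {H, T}:
  P1: blocked at fork node T ∈ conditioning set.
  P2: blocked at fork node H ∈ conditioning set.
  P3: blocked at fork node T ∈ conditioning set.
{H, T} contains no descendant of R and blocks every backdoor path.
Every element of {H, T} is needed (dropping H leaves P2 open; dropping T leaves P1 open), so no proper subset is valid.
Among all size-2 subsets of the eligible variables, only {H, T} blocks every backdoor path, so it is the unique smallest valid adjustment set.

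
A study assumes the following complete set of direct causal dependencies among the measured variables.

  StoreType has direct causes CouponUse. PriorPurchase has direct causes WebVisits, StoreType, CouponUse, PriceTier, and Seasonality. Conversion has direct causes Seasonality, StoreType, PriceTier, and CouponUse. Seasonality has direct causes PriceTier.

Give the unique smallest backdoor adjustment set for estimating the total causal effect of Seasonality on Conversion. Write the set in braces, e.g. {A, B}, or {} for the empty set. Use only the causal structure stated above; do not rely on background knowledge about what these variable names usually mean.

{PriceTier}

Variables eligible for adjustment (non-descendants of Seasonality, excluding Seasonality and Conversion): {CouponUse, PriceTier, StoreType, WebVisits}.
Backdoor paths from Seasonality to Conversion:
  P1: Seasonality <- PriceTier -> Conversion
  P2: Seasonality <- PriceTier -> PriorPurchase <- CouponUse -> StoreType -> Conversion
  P3: Seasonality <- PriceTier -> PriorPurchase <- CouponUse -> Conversion
  P4: Seasonality <- PriceTier -> PriorPurchase <- StoreType <- CouponUse -> Conversion
  P5: Seasonality <- PriceTier -> PriorPurchase <- StoreType -> Conversion
The empty set is not sufficient: P1 (Seasonality <- PriceTier -> Conversion) has no collider blocking it and no conditioned non-collider, so it is open.
Try {PriceTier}:
  P1: blocked at fork node PriceTier ∈ conditioning set.
  P2: blocked at fork node PriceTier ∈ conditioning set.
  P3: blocked at fork node PriceTier ∈ conditioning set.
  P4: blocked at fork node PriceTier ∈ conditioning set.
  P5: blocked at fork node PriceTier ∈ conditioning set.
{PriceTier} contains no descendant of Seasonality and blocks every backdoor path.
No other singleton works — e.g. {WebVisits} leaves P1 open — so {PriceTier} is the unique smallest valid adjustment set.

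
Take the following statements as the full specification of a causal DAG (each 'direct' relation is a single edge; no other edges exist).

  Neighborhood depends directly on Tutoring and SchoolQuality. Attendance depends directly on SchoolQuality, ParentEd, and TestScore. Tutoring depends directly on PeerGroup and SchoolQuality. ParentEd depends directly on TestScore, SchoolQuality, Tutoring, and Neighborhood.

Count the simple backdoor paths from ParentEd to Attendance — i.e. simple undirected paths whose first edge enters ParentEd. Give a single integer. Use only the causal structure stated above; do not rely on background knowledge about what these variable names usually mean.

6

A backdoor path from ParentEd to Attendance is any simple undirected path whose first edge points into ParentEd (i.e. leaves ParentEd via a parent).
Parents of ParentEd: {Neighborhood, SchoolQuality, TestScore, Tutoring}.
Enumerating:
  P1: ParentEd <- SchoolQuality -> Attendance
  P2: ParentEd <- Tutoring <- SchoolQuality -> Attendance
  P3: ParentEd <- Tutoring -> Neighborhood <- SchoolQuality -> Attendance
  P4: ParentEd <- Neighborhood <- SchoolQuality -> Attendance
  P5: ParentEd <- Neighborhood <- Tutoring <- SchoolQuality -> Attendance
  P6: ParentEd <- TestScore -> Attendance
That exhausts the simple backdoor paths. Count: 6.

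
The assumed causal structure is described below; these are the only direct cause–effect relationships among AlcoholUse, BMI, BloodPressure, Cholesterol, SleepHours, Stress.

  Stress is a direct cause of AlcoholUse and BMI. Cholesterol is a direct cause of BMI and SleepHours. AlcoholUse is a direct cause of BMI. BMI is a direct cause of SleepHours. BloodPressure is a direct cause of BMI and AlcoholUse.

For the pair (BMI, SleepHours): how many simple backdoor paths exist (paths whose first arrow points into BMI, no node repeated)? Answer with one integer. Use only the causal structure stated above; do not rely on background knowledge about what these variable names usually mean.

A backdoor path from BMI to SleepHours is any simple undirected path whose first edge points into BMI (i.e. leaves BMI via a parent).
Parents of BMI: {AlcoholUse, BloodPressure, Cholesterol, Stress}.
Enumerating:
  P1: BMI <- Cholesterol -> SleepHours
That exhausts the simple backdoor paths. Count: 1.

1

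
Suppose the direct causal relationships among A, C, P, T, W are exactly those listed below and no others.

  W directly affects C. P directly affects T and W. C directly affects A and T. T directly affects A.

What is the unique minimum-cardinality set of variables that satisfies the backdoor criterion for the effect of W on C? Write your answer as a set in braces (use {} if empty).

Variables eligible for adjustment (non-descendants of W, excluding W and C): {P}.
Backdoor paths from W to C:
  P1: W <- P -> T <- C
  P2: W <- P -> T -> A <- C
Each backdoor path contains an unconditioned collider, so every path is already blocked with the empty conditioning set:
  P1: blocked at collider T (neither it nor any descendant is in the conditioning set).
  P2: blocked at collider A (neither it nor any descendant is in the conditioning set).
The empty set is therefore the unique smallest valid set.

{}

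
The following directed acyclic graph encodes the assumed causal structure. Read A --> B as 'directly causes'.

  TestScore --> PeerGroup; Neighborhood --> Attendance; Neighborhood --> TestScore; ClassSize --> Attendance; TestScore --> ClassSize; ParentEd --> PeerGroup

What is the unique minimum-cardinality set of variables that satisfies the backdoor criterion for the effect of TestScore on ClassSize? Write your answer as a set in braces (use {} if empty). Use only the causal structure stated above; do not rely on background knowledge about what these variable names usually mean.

{}

Variables eligible for adjustment (non-descendants of TestScore, excluding TestScore and ClassSize): {Neighborhood, ParentEd}.
Backdoor paths from TestScore to ClassSize:
  P1: TestScore <- Neighborhood -> Attendance <- ClassSize
Each backdoor path contains an unconditioned collider, so every path is already blocked with the empty conditioning set:
  P1: blocked at collider Attendance (neither it nor any descendant is in the conditioning set).
The empty set is therefore the unique smallest valid set.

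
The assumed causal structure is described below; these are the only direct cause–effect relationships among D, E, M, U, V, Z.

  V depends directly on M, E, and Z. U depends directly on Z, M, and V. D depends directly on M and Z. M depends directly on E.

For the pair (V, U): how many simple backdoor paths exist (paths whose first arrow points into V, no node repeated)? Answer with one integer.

6

A backdoor path from V to U is any simple undirected path whose first edge points into V (i.e. leaves V via a parent).
Parents of V: {E, M, Z}.
Enumerating:
  P1: V <- Z -> D <- M -> U
  P2: V <- Z -> U
  P3: V <- E -> M -> D <- Z -> U
  P4: V <- E -> M -> U
  P5: V <- M -> D <- Z -> U
  P6: V <- M -> U
That exhausts the simple backdoor paths. Count: 6.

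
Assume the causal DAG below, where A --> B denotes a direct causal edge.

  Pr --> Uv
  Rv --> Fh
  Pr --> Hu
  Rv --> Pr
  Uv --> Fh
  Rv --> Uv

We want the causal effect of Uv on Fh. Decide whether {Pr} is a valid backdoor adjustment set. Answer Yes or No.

No

Backdoor paths from Uv to Fh (paths whose first edge points into Uv):
  P1: Uv <- Rv -> Fh
  P2: Uv <- Pr <- Rv -> Fh
Condition 1 (no descendant of Uv in the set): holds — descendants of Uv are {Fh}; none are in {Pr}.
Condition 2 (every backdoor path blocked by {Pr}):
  P1: open — no interior node is in the conditioning set.
  P2: blocked at chain node Pr ∈ conditioning set.
{Pr} does not satisfy the backdoor criterion.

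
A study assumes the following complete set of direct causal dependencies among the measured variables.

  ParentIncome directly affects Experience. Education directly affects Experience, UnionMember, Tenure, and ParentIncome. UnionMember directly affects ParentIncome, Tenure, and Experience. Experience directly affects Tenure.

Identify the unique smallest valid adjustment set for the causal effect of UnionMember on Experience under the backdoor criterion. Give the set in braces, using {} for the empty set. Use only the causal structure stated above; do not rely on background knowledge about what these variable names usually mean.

{Education}

Variables eligible for adjustment (non-descendants of UnionMember, excluding UnionMember and Experience): {Education}.
Backdoor paths from UnionMember to Experience:
  P1: UnionMember <- Education -> ParentIncome -> Experience
  P2: UnionMember <- Education -> Experience
  P3: UnionMember <- Education -> Tenure <- Experience
The empty set is not sufficient: P1 (UnionMember <- Education -> ParentIncome -> Experience) has no collider blocking it and no conditioned non-collider, so it is open.
Try {Education}:
  P1: blocked at fork node Education ∈ conditioning set.
  P2: blocked at fork node Education ∈ conditioning set.
  P3: blocked at fork node Education ∈ conditioning set.
{Education} contains no descendant of UnionMember and blocks every backdoor path.
{Education} is the unique smallest valid adjustment set.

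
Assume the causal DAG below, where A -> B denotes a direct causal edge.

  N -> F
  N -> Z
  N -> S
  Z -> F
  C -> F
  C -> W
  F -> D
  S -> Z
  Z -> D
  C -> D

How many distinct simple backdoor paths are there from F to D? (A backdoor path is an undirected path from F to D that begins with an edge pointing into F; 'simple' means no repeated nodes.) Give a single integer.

4

A backdoor path from F to D is any simple undirected path whose first edge points into F (i.e. leaves F via a parent).
Parents of F: {C, N, Z}.
Enumerating:
  P1: F <- N -> S -> Z -> D
  P2: F <- N -> Z -> D
  P3: F <- C -> D
  P4: F <- Z -> D
That exhausts the simple backdoor paths. Count: 4.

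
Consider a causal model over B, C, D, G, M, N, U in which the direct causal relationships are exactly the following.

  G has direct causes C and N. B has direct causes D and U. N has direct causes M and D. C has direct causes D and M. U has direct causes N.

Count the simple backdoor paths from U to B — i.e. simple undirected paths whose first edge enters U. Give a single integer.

3

A backdoor path from U to B is any simple undirected path whose first edge points into U (i.e. leaves U via a parent).
Parents of U: {N}.
Enumerating:
  P1: U <- N <- D -> B
  P2: U <- N <- M -> C <- D -> B
  P3: U <- N -> G <- C <- D -> B
That exhausts the simple backdoor paths. Count: 3.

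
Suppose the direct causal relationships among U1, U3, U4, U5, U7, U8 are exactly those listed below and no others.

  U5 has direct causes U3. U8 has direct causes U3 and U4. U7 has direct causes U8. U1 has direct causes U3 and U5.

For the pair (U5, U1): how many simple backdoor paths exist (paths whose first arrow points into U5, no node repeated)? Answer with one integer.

A backdoor path from U5 to U1 is any simple undirected path whose first edge points into U5 (i.e. leaves U5 via a parent).
Parents of U5: {U3}.
Enumerating:
  P1: U5 <- U3 -> U1
That exhausts the simple backdoor paths. Count: 1.

1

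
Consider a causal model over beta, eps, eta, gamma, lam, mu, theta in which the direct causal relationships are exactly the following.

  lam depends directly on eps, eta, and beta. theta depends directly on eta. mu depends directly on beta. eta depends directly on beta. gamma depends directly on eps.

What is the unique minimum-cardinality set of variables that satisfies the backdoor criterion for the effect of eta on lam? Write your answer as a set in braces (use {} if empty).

{beta}

Variables eligible for adjustment (non-descendants of eta, excluding eta and lam): {beta, eps, gamma, mu}.
Backdoor paths from eta to lam:
  P1: eta <- beta -> lam
The empty set is not sufficient: P1 (eta <- beta -> lam) has no collider blocking it and no conditioned non-collider, so it is open.
Try {beta}:
  P1: blocked at fork node beta ∈ conditioning set.
{beta} contains no descendant of eta and blocks every backdoor path.
No other singleton works — e.g. {eps} leaves P1 open — so {beta} is the unique smallest valid adjustment set.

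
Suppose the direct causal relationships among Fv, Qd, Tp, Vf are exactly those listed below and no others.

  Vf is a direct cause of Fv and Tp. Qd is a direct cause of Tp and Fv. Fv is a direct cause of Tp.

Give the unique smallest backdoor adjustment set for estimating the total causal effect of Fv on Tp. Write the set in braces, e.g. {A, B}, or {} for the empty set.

{Qd, Vf}

Variables eligible for adjustment (non-descendants of Fv, excluding Fv and Tp): {Qd, Vf}.
Backdoor paths from Fv to Tp:
  P1: Fv <- Vf -> Tp
  P2: Fv <- Qd -> Tp
The empty set is not sufficient: P1 (Fv <- Vf -> Tp) has no collider blocking it and no conditioned non-collider, so it is open.
Try {Qd, Vf}:
  P1: blocked at fork node Vf ∈ conditioning set.
  P2: blocked at fork node Qd ∈ conditioning set.
{Qd, Vf} contains no descendant of Fv and blocks every backdoor path.
Every element of {Qd, Vf} is needed (dropping Qd leaves P2 open; dropping Vf leaves P1 open), so no proper subset is valid.
Among all size-2 subsets of the eligible variables, only {Qd, Vf} blocks every backdoor path, so it is the unique smallest valid adjustment set.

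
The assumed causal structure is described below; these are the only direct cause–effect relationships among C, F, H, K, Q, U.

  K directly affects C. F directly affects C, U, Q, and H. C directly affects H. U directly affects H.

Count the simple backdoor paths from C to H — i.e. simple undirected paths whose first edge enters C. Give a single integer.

2

A backdoor path from C to H is any simple undirected path whose first edge points into C (i.e. leaves C via a parent).
Parents of C: {F, K}.
Enumerating:
  P1: C <- F -> U -> H
  P2: C <- F -> H
That exhausts the simple backdoor paths. Count: 2.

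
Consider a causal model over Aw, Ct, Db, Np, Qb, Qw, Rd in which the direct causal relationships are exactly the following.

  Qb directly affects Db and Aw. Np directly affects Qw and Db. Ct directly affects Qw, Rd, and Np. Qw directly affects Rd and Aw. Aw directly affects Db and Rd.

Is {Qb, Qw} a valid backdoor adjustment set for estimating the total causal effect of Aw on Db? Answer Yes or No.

Yes

Backdoor paths from Aw to Db (paths whose first edge points into Aw):
  P1: Aw <- Qb -> Db
  P2: Aw <- Qw <- Ct -> Np -> Db
  P3: Aw <- Qw <- Np -> Db
  P4: Aw <- Qw -> Rd <- Ct -> Np -> Db
Condition 1 (no descendant of Aw in the set): holds — descendants of Aw are {Db, Rd}; none are in {Qb, Qw}.
Condition 2 (every backdoor path blocked by {Qb, Qw}):
  P1: blocked at fork node Qb ∈ conditioning set.
  P2: blocked at chain node Qw ∈ conditioning set.
  P3: blocked at chain node Qw ∈ conditioning set.
  P4: blocked at fork node Qw ∈ conditioning set.
{Qb, Qw} satisfies the backdoor criterion.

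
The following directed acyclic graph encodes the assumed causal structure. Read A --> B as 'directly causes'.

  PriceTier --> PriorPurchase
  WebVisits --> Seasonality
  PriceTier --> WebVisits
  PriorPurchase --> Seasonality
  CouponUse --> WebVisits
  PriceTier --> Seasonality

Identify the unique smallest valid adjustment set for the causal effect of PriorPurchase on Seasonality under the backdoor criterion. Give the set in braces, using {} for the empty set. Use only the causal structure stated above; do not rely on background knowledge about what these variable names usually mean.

Variables eligible for adjustment (non-descendants of PriorPurchase, excluding PriorPurchase and Seasonality): {CouponUse, PriceTier, WebVisits}.
Backdoor paths from PriorPurchase to Seasonality:
  P1: PriorPurchase <- PriceTier -> WebVisits -> Seasonality
  P2: PriorPurchase <- PriceTier -> Seasonality
The empty set is not sufficient: P1 (PriorPurchase <- PriceTier -> WebVisits -> Seasonality) has no collider blocking it and no conditioned non-collider, so it is open.
Try {PriceTier}:
  P1: blocked at fork node PriceTier ∈ conditioning set.
  P2: blocked at fork node PriceTier ∈ conditioning set.
{PriceTier} contains no descendant of PriorPurchase and blocks every backdoor path.
No other singleton works — e.g. {CouponUse} leaves P1 open — so {PriceTier} is the unique smallest valid adjustment set.

{PriceTier}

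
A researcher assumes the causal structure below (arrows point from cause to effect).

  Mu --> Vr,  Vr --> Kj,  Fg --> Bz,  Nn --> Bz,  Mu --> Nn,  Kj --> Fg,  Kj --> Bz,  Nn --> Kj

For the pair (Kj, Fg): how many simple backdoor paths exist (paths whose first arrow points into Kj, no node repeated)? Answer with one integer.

2

A backdoor path from Kj to Fg is any simple undirected path whose first edge points into Kj (i.e. leaves Kj via a parent).
Parents of Kj: {Nn, Vr}.
Enumerating:
  P1: Kj <- Vr <- Mu -> Nn -> Bz <- Fg
  P2: Kj <- Nn -> Bz <- Fg
That exhausts the simple backdoor paths. Count: 2.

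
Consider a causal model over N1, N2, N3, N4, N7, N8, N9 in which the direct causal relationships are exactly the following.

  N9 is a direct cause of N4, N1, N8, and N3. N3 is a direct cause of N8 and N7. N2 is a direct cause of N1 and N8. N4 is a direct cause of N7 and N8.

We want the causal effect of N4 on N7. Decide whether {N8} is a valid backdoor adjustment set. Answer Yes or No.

No

Backdoor paths from N4 to N7 (paths whose first edge points into N4):
  P1: N4 <- N9 -> N3 -> N7
  P2: N4 <- N9 -> N8 <- N3 -> N7
  P3: N4 <- N9 -> N1 <- N2 -> N8 <- N3 -> N7
Condition 1 (no descendant of N4 in the set): FAILS — N8 is a descendant of N4.
Condition 2 (every backdoor path blocked by {N8}):
  P1: open — no interior node is in the conditioning set.
  P2: open — collider(s) N8 are conditioned on (or have a conditioned descendant) and no non-collider on the path is in the set.
  P3: blocked at collider N1 (neither it nor any descendant is in the conditioning set).
{N8} does not satisfy the backdoor criterion.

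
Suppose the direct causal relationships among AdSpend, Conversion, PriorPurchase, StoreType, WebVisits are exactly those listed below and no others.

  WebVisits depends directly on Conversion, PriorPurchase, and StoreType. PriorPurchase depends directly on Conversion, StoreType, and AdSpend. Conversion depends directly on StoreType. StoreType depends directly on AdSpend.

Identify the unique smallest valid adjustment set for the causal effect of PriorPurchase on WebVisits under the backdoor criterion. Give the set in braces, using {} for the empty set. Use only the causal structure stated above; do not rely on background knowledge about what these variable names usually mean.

Variables eligible for adjustment (non-descendants of PriorPurchase, excluding PriorPurchase and WebVisits): {AdSpend, Conversion, StoreType}.
Backdoor paths from PriorPurchase to WebVisits:
  P1: PriorPurchase <- AdSpend -> StoreType -> Conversion -> WebVisits
  P2: PriorPurchase <- AdSpend -> StoreType -> WebVisits
  P3: PriorPurchase <- StoreType -> Conversion -> WebVisits
  P4: PriorPurchase <- StoreType -> WebVisits
  P5: PriorPurchase <- Conversion <- StoreType -> WebVisits
  P6: PriorPurchase <- Conversion -> WebVisits
The empty set is not sufficient: P1 (PriorPurchase <- AdSpend -> StoreType -> Conversion -> WebVisits) has no collider blocking it and no conditioned non-collider, so it is open.
Try {Conversion, StoreType}:
  P1: blocked at chain node StoreType ∈ conditioning set.
  P2: blocked at chain node StoreType ∈ conditioning set.
  P3: blocked at fork node StoreType ∈ conditioning set.
  P4: blocked at fork node StoreType ∈ conditioning set.
  P5: blocked at chain node Conversion ∈ conditioning set.
  P6: blocked at fork node Conversion ∈ conditioning set.
{Conversion, StoreType} contains no descendant of PriorPurchase and blocks every backdoor path.
Every element of {Conversion, StoreType} is needed (dropping Conversion leaves P6 open; dropping StoreType leaves P2 open), so no proper subset is valid.
Among all size-2 subsets of the eligible variables, only {Conversion, StoreType} blocks every backdoor path, so it is the unique smallest valid adjustment set.

{Conversion, StoreType}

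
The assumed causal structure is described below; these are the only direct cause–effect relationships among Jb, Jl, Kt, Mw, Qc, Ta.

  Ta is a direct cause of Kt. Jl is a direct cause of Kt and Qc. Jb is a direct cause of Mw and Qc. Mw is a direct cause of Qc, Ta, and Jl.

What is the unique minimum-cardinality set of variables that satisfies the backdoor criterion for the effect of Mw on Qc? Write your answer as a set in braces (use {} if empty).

{Jb}

Variables eligible for adjustment (non-descendants of Mw, excluding Mw and Qc): {Jb}.
Backdoor paths from Mw to Qc:
  P1: Mw <- Jb -> Qc
The empty set is not sufficient: P1 (Mw <- Jb -> Qc) has no collider blocking it and no conditioned non-collider, so it is open.
Try {Jb}:
  P1: blocked at fork node Jb ∈ conditioning set.
{Jb} contains no descendant of Mw and blocks every backdoor path.
{Jb} is the unique smallest valid adjustment set.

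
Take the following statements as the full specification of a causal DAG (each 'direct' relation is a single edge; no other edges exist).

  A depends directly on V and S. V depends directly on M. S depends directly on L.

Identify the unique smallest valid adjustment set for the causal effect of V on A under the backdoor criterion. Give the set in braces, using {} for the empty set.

{}

Variables eligible for adjustment (non-descendants of V, excluding V and A): {L, M, S}.
Backdoor paths from V to A:
  (none)
With no backdoor paths the empty set already satisfies the criterion, and it is trivially minimal.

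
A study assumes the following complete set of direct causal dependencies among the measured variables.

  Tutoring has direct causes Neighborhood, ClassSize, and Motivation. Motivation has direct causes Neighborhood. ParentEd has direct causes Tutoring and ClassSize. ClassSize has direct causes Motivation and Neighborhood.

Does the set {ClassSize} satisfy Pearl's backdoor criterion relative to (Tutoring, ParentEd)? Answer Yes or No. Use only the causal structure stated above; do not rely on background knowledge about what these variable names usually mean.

Yes

Backdoor paths from Tutoring to ParentEd (paths whose first edge points into Tutoring):
  P1: Tutoring <- Neighborhood -> Motivation -> ClassSize -> ParentEd
  P2: Tutoring <- Neighborhood -> ClassSize -> ParentEd
  P3: Tutoring <- Motivation <- Neighborhood -> ClassSize -> ParentEd
  P4: Tutoring <- Motivation -> ClassSize -> ParentEd
  P5: Tutoring <- ClassSize -> ParentEd
Condition 1 (no descendant of Tutoring in the set): holds — descendants of Tutoring are {ParentEd}; none are in {ClassSize}.
Condition 2 (every backdoor path blocked by {ClassSize}):
  P1: blocked at chain node ClassSize ∈ conditioning set.
  P2: blocked at chain node ClassSize ∈ conditioning set.
  P3: blocked at chain node ClassSize ∈ conditioning set.
  P4: blocked at chain node ClassSize ∈ conditioning set.
  P5: blocked at fork node ClassSize ∈ conditioning set.
{ClassSize} satisfies the backdoor criterion.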